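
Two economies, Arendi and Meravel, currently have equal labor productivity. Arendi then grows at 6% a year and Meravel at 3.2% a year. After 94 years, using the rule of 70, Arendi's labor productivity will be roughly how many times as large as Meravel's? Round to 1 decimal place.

Rate gap = 6% − 3.2% = 2.8 points.
The ratio doubles every 70/2.8 ≈ 25.00 years.
94/25.00 ≈ 3.76 doublings → ratio ≈ 2^3.76 ≈ 13.5.

around 13.5 times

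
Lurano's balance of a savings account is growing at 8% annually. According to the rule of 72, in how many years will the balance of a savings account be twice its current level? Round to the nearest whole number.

72/8 ≈ 9.00, so it doubles roughly every 9 years.

approximately 9 years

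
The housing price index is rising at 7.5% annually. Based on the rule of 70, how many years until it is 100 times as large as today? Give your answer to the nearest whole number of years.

One doubling takes 70/7.5 = 9.33 years.
100× is log₂ 100 ≈ 6.64 doublings, so ≈ 6.64 × 9.33 = 62 years.

roughly 62 years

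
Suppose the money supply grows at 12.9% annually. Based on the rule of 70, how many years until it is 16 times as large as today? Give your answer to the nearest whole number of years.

≈ 22 years

At 12.9% it doubles every 70/12.9 ≈ 5.43 years.
16× is 4 doublings, so 4 × 5.43 ≈ 22 years.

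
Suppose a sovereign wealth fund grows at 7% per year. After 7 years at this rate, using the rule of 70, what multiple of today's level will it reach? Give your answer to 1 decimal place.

approximately 1.6 times

Doubles every ≈ 10.00 years (70/7).
7 years is 0.70 doublings; 2^0.70 ≈ 1.6×.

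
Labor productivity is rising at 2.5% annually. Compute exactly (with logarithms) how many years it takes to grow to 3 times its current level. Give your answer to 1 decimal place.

44.5 years

t = ln(3) / ln(1 + 0.025) = 1.0986 / 0.024693 ≈ 44.49.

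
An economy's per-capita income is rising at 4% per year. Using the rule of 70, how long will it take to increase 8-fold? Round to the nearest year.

roughly 53 years

Doubling time ≈ 70/4 = 17.50 years.
Getting to 8× needs 3 doublings: 3 × 17.50 ≈ 53 years.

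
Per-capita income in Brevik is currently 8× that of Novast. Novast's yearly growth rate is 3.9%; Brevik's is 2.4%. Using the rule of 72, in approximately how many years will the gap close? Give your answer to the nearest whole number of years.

144 years

The growth-rate gap is 3.9% − 2.4% = 1.5 percentage points.
So the ratio between them halves every 72/1.5 ≈ 48.00 years.
An 8× gap closes after 3 halvings: 3 × 48.00 ≈ 144 years.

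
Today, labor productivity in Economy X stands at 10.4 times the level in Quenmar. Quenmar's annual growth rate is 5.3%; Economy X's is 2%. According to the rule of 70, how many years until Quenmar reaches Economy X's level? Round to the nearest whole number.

roughly 72 years

Quenmar gains on Economy X at 5.3% − 2% = 3.3 points a year.
At that relative rate the gap halves every 70/3.3 ≈ 21.21 years.
A 10.4 times gap takes log₂(10.4) ≈ 3.38 halvings to close: 3.38 × 21.21 ≈ 72 years.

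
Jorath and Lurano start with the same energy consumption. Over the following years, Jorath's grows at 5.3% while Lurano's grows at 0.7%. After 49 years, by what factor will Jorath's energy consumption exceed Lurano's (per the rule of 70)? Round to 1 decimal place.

Rate gap = 5.3% − 0.7% = 4.6 points.
The ratio doubles every 70/4.6 ≈ 15.22 years.
49/15.22 ≈ 3.22 doublings → ratio ≈ 2^3.22 ≈ 9.3.

≈ 9.3 times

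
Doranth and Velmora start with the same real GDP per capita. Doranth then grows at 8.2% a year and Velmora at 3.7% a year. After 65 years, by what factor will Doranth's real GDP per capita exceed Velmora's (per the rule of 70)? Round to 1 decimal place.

Doranth pulls ahead at 4.5 pp per year, so the ratio doubles every 70/4.5 ≈ 15.56 years.
In 65 years that's 4.18 doublings: 2^4.18 ≈ 18.1.

approximately 18.1 times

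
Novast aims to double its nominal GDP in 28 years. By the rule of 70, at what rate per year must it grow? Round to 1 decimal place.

70 / 28 ≈ 2.50, so about 2.5% per year.

2.5% per year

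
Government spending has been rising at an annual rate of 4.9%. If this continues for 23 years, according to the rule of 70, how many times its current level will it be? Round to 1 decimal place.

Doubling time ≈ 70/4.9 = 14.29 years.
23 years / 14.29 ≈ 1.61 doublings → factor 2^1.61 ≈ 3.1.

about 3.1 times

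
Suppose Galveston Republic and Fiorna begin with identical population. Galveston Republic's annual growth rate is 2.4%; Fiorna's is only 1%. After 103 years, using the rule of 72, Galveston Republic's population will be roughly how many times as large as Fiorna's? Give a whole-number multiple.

≈ 4 times

Galveston Republic pulls ahead at 1.4 pp per year, so the ratio doubles every 72/1.4 ≈ 51.43 years.
In 103 years that's 2.00 doublings: 2^2.00 ≈ 4.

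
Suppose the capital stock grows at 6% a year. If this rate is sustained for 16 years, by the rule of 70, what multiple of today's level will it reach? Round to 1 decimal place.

Doubling time ≈ 70/6 = 11.67 years.
16 years / 11.67 ≈ 1.37 doublings → factor 2^1.37 ≈ 2.6.

roughly 2.6 times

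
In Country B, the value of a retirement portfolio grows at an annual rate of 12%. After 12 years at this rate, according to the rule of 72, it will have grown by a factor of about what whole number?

At 12% one doubling takes ≈ 6.00 years; 12 years is 2 of them, so ×4.

≈ 4 times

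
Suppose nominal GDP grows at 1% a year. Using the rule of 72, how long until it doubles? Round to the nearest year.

Doubling time ≈ 72 / 1 = 72.00 years.

roughly 72 years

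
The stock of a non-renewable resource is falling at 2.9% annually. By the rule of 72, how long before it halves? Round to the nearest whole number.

Falling at 2.9%, it halves about every 72/2.9 = 24.83 years.

around 25 years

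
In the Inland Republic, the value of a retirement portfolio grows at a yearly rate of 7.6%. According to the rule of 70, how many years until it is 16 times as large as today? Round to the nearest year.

Doubling time ≈ 70/7.6 = 9.21 years.
Getting to 16× needs 4 doublings: 4 × 9.21 ≈ 37 years.

around 37 years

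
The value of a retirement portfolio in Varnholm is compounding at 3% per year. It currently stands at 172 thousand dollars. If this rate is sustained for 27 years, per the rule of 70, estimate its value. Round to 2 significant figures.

about 380 thousand dollars

Doubling time ≈ 70/3 = 23.33 years.
27 years is 27/23.33 ≈ 1.16 doublings, a factor of 2^1.16 ≈ 2.23.
172 × 2.23 ≈ 380 thousand dollars.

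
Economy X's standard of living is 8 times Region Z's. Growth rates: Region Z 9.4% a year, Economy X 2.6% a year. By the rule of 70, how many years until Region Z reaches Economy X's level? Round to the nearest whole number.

≈ 31 years

What matters is the difference: 6.8 pp.
Rule of 70 on the gap: the ratio halves every 70/6.8 ≈ 10.29 years.
An 8 times gap closes after 3 halvings: 3 × 10.29 ≈ 31 years.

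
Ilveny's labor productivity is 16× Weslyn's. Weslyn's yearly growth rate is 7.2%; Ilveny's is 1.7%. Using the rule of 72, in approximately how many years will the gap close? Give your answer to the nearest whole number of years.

What matters is the difference: 5.5 pp.
Rule of 72 on the gap: the ratio halves every 72/5.5 ≈ 13.09 years.
A 16× gap closes after 4 halvings: 4 × 13.09 ≈ 52 years.

≈ 52 years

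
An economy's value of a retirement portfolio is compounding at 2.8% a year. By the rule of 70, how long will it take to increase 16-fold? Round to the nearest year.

about 100 years

Doubling time ≈ 70/2.8 = 25.00 years.
16× is 4 doublings, so 4 × 25.00 ≈ 100 years.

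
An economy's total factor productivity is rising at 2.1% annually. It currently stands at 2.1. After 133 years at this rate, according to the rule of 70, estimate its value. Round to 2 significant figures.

Doubling time ≈ 70/2.1 = 33.33 years.
133 years is 133/33.33 ≈ 3.99 doublings, a factor of 2^3.99 ≈ 15.89.
2.1 × 15.89 ≈ 33.

around 33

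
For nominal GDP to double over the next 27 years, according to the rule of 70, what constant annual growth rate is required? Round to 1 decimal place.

≈ 2.6%

70 / 27 ≈ 2.59, so about 2.6% annually.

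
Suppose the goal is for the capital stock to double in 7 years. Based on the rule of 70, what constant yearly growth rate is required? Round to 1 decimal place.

about 10.0%

70 / 7 ≈ 10.00, so about 10.0% per year.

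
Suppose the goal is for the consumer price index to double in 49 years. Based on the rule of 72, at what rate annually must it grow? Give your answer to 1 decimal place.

roughly 1.5%

72 / 49 ≈ 1.47, so about 1.5% annually.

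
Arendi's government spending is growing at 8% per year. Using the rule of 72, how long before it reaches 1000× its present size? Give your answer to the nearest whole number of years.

roughly 90 years

At 8% it doubles every 72/8 ≈ 9.00 years.
Reaching 1000× takes log₂(1000) ≈ 9.97 doublings.
9.97 × 9.00 ≈ 90 years.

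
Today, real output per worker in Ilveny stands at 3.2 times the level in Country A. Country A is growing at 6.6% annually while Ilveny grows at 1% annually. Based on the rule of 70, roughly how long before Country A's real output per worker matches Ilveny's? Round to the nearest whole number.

Country A gains on Ilveny at 6.6% − 1% = 5.6 points a year.
At that relative rate the gap halves every 70/5.6 ≈ 12.50 years.
A 3.2 times gap takes log₂(3.2) ≈ 1.68 halvings to close: 1.68 × 12.50 ≈ 21 years.

roughly 21 years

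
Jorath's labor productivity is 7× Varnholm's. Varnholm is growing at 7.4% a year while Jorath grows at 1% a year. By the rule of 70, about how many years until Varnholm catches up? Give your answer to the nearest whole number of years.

Varnholm gains on Jorath at 7.4% − 1% = 6.4 points a year.
At that relative rate the gap halves every 70/6.4 ≈ 10.94 years.
A 7× gap takes log₂(7) ≈ 2.81 halvings to close: 2.81 × 10.94 ≈ 31 years.

approximately 31 years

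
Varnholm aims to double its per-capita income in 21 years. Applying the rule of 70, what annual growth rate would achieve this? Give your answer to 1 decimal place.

70 / 21 ≈ 3.33, so about 3.3% annually.

approximately 3.3%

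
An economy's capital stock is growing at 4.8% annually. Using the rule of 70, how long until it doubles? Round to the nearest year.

70/4.8 ≈ 14.58, so it doubles roughly every 15 years.

roughly 15 years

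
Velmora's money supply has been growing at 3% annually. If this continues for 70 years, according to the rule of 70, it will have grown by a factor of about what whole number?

about 8 times

70/3 ≈ 23.33 years per doubling.
70 years fits 3 doublings: 2^3 = 8.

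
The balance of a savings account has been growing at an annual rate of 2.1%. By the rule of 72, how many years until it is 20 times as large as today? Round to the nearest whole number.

At 2.1% it doubles every 72/2.1 ≈ 34.29 years.
20× is log₂ 20 ≈ 4.32 doublings, so ≈ 4.32 × 34.29 = 148 years.

about 148 years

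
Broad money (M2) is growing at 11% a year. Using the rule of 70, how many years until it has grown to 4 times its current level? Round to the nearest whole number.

roughly 13 years

At 11% it doubles every 70/11 ≈ 6.36 years.
Getting to 4× needs 2 doublings: 2 × 6.36 ≈ 13 years.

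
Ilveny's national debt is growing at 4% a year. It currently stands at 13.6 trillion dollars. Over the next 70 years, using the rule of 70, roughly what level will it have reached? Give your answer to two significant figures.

approximately 220 trillion dollars

It doubles every 70/4 ≈ 17.50 years, so 70 years is 4.00 doublings.
2^4.00 ≈ 16.00; 13.6 × 16.00 ≈ 220 trillion dollars.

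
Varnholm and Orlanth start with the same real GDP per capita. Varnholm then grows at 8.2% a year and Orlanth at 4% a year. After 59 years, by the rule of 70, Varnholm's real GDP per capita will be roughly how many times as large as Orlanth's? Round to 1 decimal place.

Rate gap = 8.2% − 4% = 4.2 points.
The ratio doubles every 70/4.2 ≈ 16.67 years.
59/16.67 ≈ 3.54 doublings → ratio ≈ 2^3.54 ≈ 11.6.

≈ 11.6 times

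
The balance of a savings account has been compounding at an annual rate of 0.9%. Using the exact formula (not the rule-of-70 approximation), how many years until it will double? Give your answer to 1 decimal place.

77.4 years

t = ln(2) / ln(1 + 0.009) = 0.6931 / 0.008960 ≈ 77.35.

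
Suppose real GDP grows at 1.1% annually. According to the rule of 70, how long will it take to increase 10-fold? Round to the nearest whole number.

about 211 years

At 1.1% it doubles every 70/1.1 ≈ 63.64 years.
10× is log₂ 10 ≈ 3.32 doublings, so ≈ 3.32 × 63.64 = 211 years.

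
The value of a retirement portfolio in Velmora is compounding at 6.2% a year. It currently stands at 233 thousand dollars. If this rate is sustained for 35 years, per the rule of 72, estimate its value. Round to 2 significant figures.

roughly 1900 thousand dollars

It doubles every 72/6.2 ≈ 11.61 years, so 35 years is 3.01 doublings.
2^3.01 ≈ 8.06; 233 × 8.06 ≈ 1900 thousand dollars.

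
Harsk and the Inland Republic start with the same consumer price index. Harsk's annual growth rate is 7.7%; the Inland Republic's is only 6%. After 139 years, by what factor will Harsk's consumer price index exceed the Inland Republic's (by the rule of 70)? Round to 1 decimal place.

Harsk pulls ahead at 1.7 pp per year, so the ratio doubles every 70/1.7 ≈ 41.18 years.
In 139 years that's 3.38 doublings: 2^3.38 ≈ 10.4.

about 10.4 times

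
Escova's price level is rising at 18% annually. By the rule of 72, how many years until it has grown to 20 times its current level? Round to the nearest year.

≈ 17 years

Doubling time ≈ 72/18 = 4.00 years.
20× is log₂ 20 ≈ 4.32 doublings, so ≈ 4.32 × 4.00 = 17 years.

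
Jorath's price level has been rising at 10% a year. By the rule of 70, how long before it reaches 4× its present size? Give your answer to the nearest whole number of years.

approximately 14 years

One doubling takes 70/10 = 7.00 years.
Getting to 4× needs 2 doublings: 2 × 7.00 ≈ 14 years.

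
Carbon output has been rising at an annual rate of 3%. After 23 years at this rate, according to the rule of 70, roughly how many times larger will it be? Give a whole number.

around 2 times

Doubling time ≈ 70/3 = 23.33 years.
23/23.33 ≈ 1 doubling, so about 2^1 = 2×.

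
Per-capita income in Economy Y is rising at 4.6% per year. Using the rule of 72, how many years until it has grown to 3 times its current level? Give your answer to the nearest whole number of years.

roughly 25 years

One doubling takes 72/4.6 = 15.65 years.
Reaching 3× takes log₂(3) ≈ 1.58 doublings.
1.58 × 15.65 ≈ 25 years.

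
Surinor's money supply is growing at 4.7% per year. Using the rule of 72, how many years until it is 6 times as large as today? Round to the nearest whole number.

roughly 40 years

At 4.7% it doubles every 72/4.7 ≈ 15.32 years.
Reaching 6× takes log₂(6) ≈ 2.58 doublings.
2.58 × 15.32 ≈ 40 years.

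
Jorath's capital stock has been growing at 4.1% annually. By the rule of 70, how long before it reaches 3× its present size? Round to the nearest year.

Doubling time ≈ 70/4.1 = 17.07 years.
3× is log₂ 3 ≈ 1.58 doublings, so ≈ 1.58 × 17.07 = 27 years.

27 years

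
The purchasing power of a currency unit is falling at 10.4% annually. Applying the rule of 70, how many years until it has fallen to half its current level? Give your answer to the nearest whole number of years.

≈ 7 years

The rule works in reverse for decay: 70/10.4 ≈ 6.73 years to halve.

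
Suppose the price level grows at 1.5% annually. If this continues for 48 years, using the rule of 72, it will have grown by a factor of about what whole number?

≈ 2 times

Doubling time ≈ 72/1.5 = 48.00 years.
48/48.00 ≈ 1 doubling, so about 2^1 = 2×.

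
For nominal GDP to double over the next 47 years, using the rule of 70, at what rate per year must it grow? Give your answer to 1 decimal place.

approximately 1.5% per year

70 / 47 ≈ 1.49, so about 1.5% per year.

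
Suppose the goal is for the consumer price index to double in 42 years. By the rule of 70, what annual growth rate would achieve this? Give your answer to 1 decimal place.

1.7%

70 / 42 ≈ 1.67, so about 1.7% a year.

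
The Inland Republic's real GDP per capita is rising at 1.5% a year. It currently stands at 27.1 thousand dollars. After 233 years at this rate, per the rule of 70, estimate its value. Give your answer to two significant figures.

approximately 860 thousand dollars

Doubling time ≈ 70/1.5 = 46.67 years.
233 years is 233/46.67 ≈ 4.99 doublings, a factor of 2^4.99 ≈ 31.78.
27.1 × 31.78 ≈ 860 thousand dollars.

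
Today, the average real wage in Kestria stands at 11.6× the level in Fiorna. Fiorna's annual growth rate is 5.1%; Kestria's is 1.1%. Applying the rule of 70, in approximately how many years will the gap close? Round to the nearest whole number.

The growth-rate gap is 5.1% − 1.1% = 4 percentage points.
So the ratio between them halves every 70/4 ≈ 17.50 years.
An 11.6× gap takes log₂(11.6) ≈ 3.54 halvings to close: 3.54 × 17.50 ≈ 62 years.

≈ 62 years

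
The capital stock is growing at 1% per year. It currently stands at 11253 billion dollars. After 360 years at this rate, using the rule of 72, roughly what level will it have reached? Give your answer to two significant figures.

Doubling time ≈ 72/1 = 72.00 years.
360 years is 360/72.00 ≈ 5.00 doublings, a factor of 2^5.00 ≈ 32.00.
11253 × 32.00 ≈ 360000 billion dollars.

approximately 360000 billion dollars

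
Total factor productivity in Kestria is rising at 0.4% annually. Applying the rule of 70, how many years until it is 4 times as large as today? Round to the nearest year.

Doubling time ≈ 70/0.4 = 175.00 years.
4× is 2 doublings, so 2 × 175.00 ≈ 350 years.

about 350 years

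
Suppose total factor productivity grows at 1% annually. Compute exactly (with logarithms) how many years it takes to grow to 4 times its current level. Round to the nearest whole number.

t = ln(4) / ln(1 + 0.01) = 1.3863 / 0.009950 ≈ 139.33.
≈ 139 years.

139 years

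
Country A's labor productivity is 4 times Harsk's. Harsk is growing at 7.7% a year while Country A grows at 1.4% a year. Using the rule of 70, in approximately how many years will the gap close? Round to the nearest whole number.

approximately 22 years

Harsk gains on Country A at 7.7% − 1.4% = 6.3 points a year.
At that relative rate the gap halves every 70/6.3 ≈ 11.11 years.
A 4 times gap closes after 2 halvings: 2 × 11.11 ≈ 22 years.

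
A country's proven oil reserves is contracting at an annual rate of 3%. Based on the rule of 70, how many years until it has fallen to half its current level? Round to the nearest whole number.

Falling at 3%, it halves about every 70/3 = 23.33 years.

≈ 23 years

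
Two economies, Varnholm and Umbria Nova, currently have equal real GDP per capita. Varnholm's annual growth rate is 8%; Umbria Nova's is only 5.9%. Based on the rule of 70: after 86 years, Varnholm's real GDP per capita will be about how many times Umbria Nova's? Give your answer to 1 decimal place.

Rate gap = 8% − 5.9% = 2.1 points.
The ratio doubles every 70/2.1 ≈ 33.33 years.
86/33.33 ≈ 2.58 doublings → ratio ≈ 2^2.58 ≈ 6.0.

roughly 6.0 times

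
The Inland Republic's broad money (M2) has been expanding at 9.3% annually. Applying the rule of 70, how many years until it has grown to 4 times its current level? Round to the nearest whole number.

Doubling time ≈ 70/9.3 = 7.53 years.
4× is 2 doublings, so 2 × 7.53 ≈ 15 years.

around 15 years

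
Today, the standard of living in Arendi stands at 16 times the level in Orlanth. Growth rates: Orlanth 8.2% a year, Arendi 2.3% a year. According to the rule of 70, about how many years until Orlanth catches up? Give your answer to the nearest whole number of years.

The growth-rate gap is 8.2% − 2.3% = 5.9 percentage points.
So the ratio between them halves every 70/5.9 ≈ 11.86 years.
A 16 times gap closes after 4 halvings: 4 × 11.86 ≈ 47 years.

roughly 47 years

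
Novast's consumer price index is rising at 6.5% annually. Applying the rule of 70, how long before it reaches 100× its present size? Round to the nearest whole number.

about 72 years

At 6.5% it doubles every 70/6.5 ≈ 10.77 years.
Reaching 100× takes log₂(100) ≈ 6.64 doublings.
6.64 × 10.77 ≈ 72 years.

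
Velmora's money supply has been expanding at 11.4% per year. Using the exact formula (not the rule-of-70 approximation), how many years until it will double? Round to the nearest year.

t = ln(2) / ln(1 + 0.114) = 0.6931 / 0.107957 ≈ 6.42.
≈ 6 years.

6 years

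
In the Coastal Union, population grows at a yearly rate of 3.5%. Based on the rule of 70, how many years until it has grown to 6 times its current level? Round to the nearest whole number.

roughly 52 years

At 3.5% it doubles every 70/3.5 ≈ 20.00 years.
6× is log₂ 6 ≈ 2.58 doublings, so ≈ 2.58 × 20.00 = 52 years.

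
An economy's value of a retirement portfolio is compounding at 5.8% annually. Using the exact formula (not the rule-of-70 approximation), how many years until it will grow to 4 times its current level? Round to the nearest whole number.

t = ln(4) / ln(1 + 0.058) = 1.3863 / 0.056380 ≈ 24.59.
≈ 25 years.

25 years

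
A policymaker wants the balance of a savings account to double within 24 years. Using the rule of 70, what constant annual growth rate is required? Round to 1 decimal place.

70 / 24 ≈ 2.92, so about 2.9% annually.

approximately 2.9%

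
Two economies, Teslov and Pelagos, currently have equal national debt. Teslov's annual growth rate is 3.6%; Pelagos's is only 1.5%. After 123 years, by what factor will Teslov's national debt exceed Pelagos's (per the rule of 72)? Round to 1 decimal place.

Only the 2.1-point difference matters.
72/2.1 ≈ 34.29 years per doubling of the ratio; 123 years gives 3.59 doublings, so ≈ 12.0×.

about 12.0 times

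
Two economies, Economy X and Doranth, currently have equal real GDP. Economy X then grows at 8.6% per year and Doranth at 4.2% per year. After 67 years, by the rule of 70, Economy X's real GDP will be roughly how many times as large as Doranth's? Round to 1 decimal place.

about 18.5 times

Rate gap = 8.6% − 4.2% = 4.4 points.
The ratio doubles every 70/4.4 ≈ 15.91 years.
67/15.91 ≈ 4.21 doublings → ratio ≈ 2^4.21 ≈ 18.5.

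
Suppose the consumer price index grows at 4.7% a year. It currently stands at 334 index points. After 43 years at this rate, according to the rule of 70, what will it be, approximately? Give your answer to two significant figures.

around 2500 index points

It doubles every 70/4.7 ≈ 14.89 years, so 43 years is 2.89 doublings.
2^2.89 ≈ 7.41; 334 × 7.41 ≈ 2500 index points.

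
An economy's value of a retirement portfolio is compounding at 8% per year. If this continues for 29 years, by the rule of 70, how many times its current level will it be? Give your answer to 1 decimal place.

approximately 9.9 times

Doubles every ≈ 8.75 years (70/8).
29 years is 3.31 doublings; 2^3.31 ≈ 9.9×.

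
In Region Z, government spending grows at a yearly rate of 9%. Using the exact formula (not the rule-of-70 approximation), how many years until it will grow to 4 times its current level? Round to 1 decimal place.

16.1 years

t = ln(4) / ln(1 + 0.09) = 1.3863 / 0.086178 ≈ 16.09.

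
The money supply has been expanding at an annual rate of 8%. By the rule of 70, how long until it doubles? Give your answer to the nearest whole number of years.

Doubling time ≈ 70 / 8 = 8.75 years.

≈ 9 years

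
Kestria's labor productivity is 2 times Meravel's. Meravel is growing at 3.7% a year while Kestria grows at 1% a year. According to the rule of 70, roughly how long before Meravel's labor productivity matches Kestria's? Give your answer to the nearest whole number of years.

Meravel gains on Kestria at 3.7% − 1% = 2.7 points a year.
At that relative rate the gap halves every 70/2.7 ≈ 25.93 years.
A 2 times gap closes after 1 halving: 1 × 25.93 ≈ 26 years.

about 26 years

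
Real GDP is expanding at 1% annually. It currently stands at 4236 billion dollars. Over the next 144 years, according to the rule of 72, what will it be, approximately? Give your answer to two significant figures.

It doubles every 72/1 ≈ 72.00 years, so 144 years is 2.00 doublings.
2^2.00 ≈ 4.00; 4236 × 4.00 ≈ 17000 billion dollars.

about 17000 billion dollars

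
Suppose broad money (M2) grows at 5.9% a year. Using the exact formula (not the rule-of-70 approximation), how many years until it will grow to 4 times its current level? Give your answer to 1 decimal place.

t = ln(4) / ln(1 + 0.059) = 1.3863 / 0.057325 ≈ 24.18.

24.2 years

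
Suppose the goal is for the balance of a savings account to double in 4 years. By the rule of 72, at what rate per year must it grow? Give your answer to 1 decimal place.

roughly 18.0%

72 / 4 ≈ 18.00, so about 18.0% per year.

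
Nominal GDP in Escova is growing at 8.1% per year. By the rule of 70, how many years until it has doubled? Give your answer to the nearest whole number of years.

≈ 9 years

70/8.1 ≈ 8.64, so it doubles roughly every 9 years.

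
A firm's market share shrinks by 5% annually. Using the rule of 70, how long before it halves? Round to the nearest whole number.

Falling at 5%, it halves about every 70/5 = 14.00 years.

14 years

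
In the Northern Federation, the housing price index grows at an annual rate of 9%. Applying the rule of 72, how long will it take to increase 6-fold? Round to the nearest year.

At 9% it doubles every 72/9 ≈ 8.00 years.
6× is log₂ 6 ≈ 2.58 doublings, so ≈ 2.58 × 8.00 = 21 years.

about 21 years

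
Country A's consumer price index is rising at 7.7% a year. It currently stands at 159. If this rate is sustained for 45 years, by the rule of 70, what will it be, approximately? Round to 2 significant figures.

approximately 4900

It doubles every 70/7.7 ≈ 9.09 years, so 45 years is 4.95 doublings.
2^4.95 ≈ 30.91; 159 × 30.91 ≈ 4900.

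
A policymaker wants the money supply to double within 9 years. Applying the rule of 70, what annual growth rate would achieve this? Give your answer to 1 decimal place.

70 / 9 ≈ 7.78, so about 7.8% a year.

roughly 7.8% a year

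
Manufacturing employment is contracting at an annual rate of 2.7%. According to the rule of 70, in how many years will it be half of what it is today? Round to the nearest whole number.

The rule works in reverse for decay: 70/2.7 ≈ 25.93 years to halve.

26 years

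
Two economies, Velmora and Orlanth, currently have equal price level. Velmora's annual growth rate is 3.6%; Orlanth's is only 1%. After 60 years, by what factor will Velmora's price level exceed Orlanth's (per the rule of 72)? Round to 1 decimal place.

Rate gap = 3.6% − 1% = 2.6 points.
The ratio doubles every 72/2.6 ≈ 27.69 years.
60/27.69 ≈ 2.17 doublings → ratio ≈ 2^2.17 ≈ 4.5.

approximately 4.5 times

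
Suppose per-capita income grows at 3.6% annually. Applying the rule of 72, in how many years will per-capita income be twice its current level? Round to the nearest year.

Doubling time ≈ 72 / 3.6 = 20.00 years.

20 years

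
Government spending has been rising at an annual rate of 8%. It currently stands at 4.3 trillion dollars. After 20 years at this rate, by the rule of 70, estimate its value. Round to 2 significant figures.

21 trillion dollars

Doubling time ≈ 70/8 = 8.75 years.
20 years is 20/8.75 ≈ 2.29 doublings, a factor of 2^2.29 ≈ 4.89.
4.3 × 4.89 ≈ 21 trillion dollars.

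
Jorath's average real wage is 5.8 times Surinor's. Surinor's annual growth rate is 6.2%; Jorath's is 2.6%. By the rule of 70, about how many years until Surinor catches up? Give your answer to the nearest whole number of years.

49 years

The growth-rate gap is 6.2% − 2.6% = 3.6 percentage points.
So the ratio between them halves every 70/3.6 ≈ 19.44 years.
A 5.8 times gap takes log₂(5.8) ≈ 2.54 halvings to close: 2.54 × 19.44 ≈ 49 years.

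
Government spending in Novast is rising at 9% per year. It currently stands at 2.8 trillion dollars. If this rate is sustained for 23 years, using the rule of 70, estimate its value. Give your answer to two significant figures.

Doubling time ≈ 70/9 = 7.78 years.
23 years is 23/7.78 ≈ 2.96 doublings, a factor of 2^2.96 ≈ 7.78.
2.8 × 7.78 ≈ 22 trillion dollars.

22 trillion dollars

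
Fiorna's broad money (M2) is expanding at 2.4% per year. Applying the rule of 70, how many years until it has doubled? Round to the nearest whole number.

roughly 29 years

At 2.4%, doubling takes about 70/2.4 = 29.17 years.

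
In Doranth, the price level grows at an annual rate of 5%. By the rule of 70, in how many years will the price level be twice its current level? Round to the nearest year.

70/5 ≈ 14.00, so it doubles roughly every 14 years.

about 14 years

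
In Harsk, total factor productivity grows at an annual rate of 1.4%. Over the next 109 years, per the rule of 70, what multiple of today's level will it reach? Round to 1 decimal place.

Doubles every ≈ 50.00 years (70/1.4).
109 years is 2.18 doublings; 2^2.18 ≈ 4.5×.

about 4.5 times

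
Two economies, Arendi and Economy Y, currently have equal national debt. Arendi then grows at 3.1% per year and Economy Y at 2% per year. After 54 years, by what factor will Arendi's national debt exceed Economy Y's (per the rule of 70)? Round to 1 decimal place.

Rate gap = 3.1% − 2% = 1.1 points.
The ratio doubles every 70/1.1 ≈ 63.64 years.
54/63.64 ≈ 0.85 doublings → ratio ≈ 2^0.85 ≈ 1.8.

around 1.8 times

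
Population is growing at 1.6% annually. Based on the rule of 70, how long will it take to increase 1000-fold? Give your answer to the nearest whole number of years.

At 1.6% it doubles every 70/1.6 ≈ 43.75 years.
Reaching 1000× takes log₂(1000) ≈ 9.97 doublings.
9.97 × 43.75 ≈ 436 years.

around 436 years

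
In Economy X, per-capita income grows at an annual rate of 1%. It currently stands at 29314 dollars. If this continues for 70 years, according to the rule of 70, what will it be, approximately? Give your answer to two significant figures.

Doubling time ≈ 70/1 = 70.00 years.
70 years is 70/70.00 ≈ 1.00 doublings, a factor of 2^1.00 ≈ 2.00.
29314 × 2.00 ≈ 59000 dollars.

roughly 59000 dollars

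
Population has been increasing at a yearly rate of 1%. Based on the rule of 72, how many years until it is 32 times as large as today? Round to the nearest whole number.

approximately 360 years

At 1% it doubles every 72/1 ≈ 72.00 years.
32 = 2^5, so 5 doublings → 360 years.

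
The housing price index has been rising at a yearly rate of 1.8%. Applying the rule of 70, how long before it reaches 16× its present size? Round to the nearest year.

Doubling time ≈ 70/1.8 = 38.89 years.
Getting to 16× needs 4 doublings: 4 × 38.89 ≈ 156 years.

approximately 156 years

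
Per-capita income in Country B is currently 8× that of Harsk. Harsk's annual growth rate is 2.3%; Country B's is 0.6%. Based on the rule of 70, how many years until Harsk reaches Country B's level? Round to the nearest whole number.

The growth-rate gap is 2.3% − 0.6% = 1.7 percentage points.
So the ratio between them halves every 70/1.7 ≈ 41.18 years.
An 8× gap closes after 3 halvings: 3 × 41.18 ≈ 124 years.

approximately 124 years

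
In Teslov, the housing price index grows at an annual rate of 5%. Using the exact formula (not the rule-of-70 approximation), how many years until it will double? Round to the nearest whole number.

14 years

t = ln(2) / ln(1 + 0.05) = 0.6931 / 0.048790 ≈ 14.21.
≈ 14 years.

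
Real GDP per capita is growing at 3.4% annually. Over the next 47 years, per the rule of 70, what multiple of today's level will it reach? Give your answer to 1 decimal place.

around 4.9 times

Doubles every ≈ 20.59 years (70/3.4).
47 years is 2.28 doublings; 2^2.28 ≈ 4.9×.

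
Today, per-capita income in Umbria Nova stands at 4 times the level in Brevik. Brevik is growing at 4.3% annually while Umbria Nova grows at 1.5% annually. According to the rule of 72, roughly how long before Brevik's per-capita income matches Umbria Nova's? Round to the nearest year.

The growth-rate gap is 4.3% − 1.5% = 2.8 percentage points.
So the ratio between them halves every 72/2.8 ≈ 25.71 years.
A 4 times gap closes after 2 halvings: 2 × 25.71 ≈ 51 years.

roughly 51 years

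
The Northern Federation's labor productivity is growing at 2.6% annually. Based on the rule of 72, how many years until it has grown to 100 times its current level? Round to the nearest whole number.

One doubling takes 72/2.6 = 27.69 years.
100× is log₂ 100 ≈ 6.64 doublings, so ≈ 6.64 × 27.69 = 184 years.

184 years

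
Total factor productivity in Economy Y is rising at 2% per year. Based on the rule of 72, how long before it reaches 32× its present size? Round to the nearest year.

around 180 years

At 2% it doubles every 72/2 ≈ 36.00 years.
32 = 2^5, so 5 doublings → 180 years.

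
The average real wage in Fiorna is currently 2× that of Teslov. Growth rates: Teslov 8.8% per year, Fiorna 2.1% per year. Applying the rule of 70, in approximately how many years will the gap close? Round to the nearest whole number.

The growth-rate gap is 8.8% − 2.1% = 6.7 percentage points.
So the ratio between them halves every 70/6.7 ≈ 10.45 years.
A 2× gap closes after 1 halving: 1 × 10.45 ≈ 10 years.

10 years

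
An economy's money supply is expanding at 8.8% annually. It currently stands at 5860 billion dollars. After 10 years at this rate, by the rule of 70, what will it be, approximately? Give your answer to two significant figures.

14000 billion dollars

Doubling time ≈ 70/8.8 = 7.95 years.
10 years is 10/7.95 ≈ 1.26 doublings, a factor of 2^1.26 ≈ 2.39.
5860 × 2.39 ≈ 14000 billion dollars.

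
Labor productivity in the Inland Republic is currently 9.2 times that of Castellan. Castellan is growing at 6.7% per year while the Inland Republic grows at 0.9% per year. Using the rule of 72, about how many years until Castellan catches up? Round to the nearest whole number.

40 years

What matters is the difference: 5.8 pp.
Rule of 72 on the gap: the ratio halves every 72/5.8 ≈ 12.41 years.
A 9.2 times gap takes log₂(9.2) ≈ 3.20 halvings to close: 3.20 × 12.41 ≈ 40 years.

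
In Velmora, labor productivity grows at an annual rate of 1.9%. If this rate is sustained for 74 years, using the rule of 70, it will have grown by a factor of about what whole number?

Doubling time ≈ 70/1.9 = 36.84 years.
74/36.84 ≈ 2 doublings, so about 2^2 = 4×.

about 4 times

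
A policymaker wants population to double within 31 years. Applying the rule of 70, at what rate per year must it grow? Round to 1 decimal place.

around 2.3% per year

70 / 31 ≈ 2.26, so about 2.3% per year.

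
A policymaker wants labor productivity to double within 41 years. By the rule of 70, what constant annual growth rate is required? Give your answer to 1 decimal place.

about 1.7%

70 / 41 ≈ 1.71, so about 1.7% annually.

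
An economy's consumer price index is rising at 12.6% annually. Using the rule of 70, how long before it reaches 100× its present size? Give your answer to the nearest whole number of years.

Doubling time ≈ 70/12.6 = 5.56 years.
100× is log₂ 100 ≈ 6.64 doublings, so ≈ 6.64 × 5.56 = 37 years.

roughly 37 years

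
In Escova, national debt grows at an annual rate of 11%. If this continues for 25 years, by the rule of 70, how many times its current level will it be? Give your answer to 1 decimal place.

Doubling time ≈ 70/11 = 6.36 years.
25 years / 6.36 ≈ 3.93 doublings → factor 2^3.93 ≈ 15.2.

roughly 15.2 times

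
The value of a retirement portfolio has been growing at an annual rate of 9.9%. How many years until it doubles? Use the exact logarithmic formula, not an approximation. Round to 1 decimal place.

7.3 years

t = ln(2) / ln(1 + 0.099) = 0.6931 / 0.094401 ≈ 7.34.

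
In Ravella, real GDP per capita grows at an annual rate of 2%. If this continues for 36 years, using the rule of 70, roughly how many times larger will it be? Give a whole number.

Doubling time ≈ 70/2 = 35.00 years.
36/35.00 ≈ 1 doubling, so about 2^1 = 2×.

≈ 2 times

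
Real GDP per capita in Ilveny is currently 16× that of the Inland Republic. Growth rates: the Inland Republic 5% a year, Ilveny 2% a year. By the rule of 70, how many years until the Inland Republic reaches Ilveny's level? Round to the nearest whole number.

≈ 93 years

the Inland Republic gains on Ilveny at 5% − 2% = 3 points a year.
At that relative rate the gap halves every 70/3 ≈ 23.33 years.
A 16× gap closes after 4 halvings: 4 × 23.33 ≈ 93 years.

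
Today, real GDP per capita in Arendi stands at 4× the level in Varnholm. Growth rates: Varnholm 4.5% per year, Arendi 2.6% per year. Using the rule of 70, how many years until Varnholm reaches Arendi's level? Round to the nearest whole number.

The growth-rate gap is 4.5% − 2.6% = 1.9 percentage points.
So the ratio between them halves every 70/1.9 ≈ 36.84 years.
A 4× gap closes after 2 halvings: 2 × 36.84 ≈ 74 years.

74 years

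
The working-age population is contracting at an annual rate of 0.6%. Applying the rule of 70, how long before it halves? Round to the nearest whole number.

≈ 117 years

Falling at 0.6%, it halves about every 70/0.6 = 116.67 years.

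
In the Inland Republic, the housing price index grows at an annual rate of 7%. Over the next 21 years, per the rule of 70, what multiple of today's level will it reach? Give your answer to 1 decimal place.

approximately 4.3 times

Doubles every ≈ 10.00 years (70/7).
21 years is 2.10 doublings; 2^2.10 ≈ 4.3×.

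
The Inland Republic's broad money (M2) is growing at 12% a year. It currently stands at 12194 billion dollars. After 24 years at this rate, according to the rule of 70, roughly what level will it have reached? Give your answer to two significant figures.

Doubling time ≈ 70/12 = 5.83 years.
24 years is 24/5.83 ≈ 4.12 doublings, a factor of 2^4.12 ≈ 17.39.
12194 × 17.39 ≈ 210000 billion dollars.

approximately 210000 billion dollars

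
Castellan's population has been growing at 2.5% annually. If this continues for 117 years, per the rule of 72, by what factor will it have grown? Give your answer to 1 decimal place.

Doubles every ≈ 28.80 years (72/2.5).
117 years is 4.06 doublings; 2^4.06 ≈ 16.7×.

approximately 16.7 times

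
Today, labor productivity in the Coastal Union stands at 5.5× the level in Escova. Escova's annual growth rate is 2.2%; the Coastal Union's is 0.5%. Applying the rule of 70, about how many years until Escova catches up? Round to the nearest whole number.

about 101 years

Escova gains on the Coastal Union at 2.2% − 0.5% = 1.7 points a year.
At that relative rate the gap halves every 70/1.7 ≈ 41.18 years.
A 5.5× gap takes log₂(5.5) ≈ 2.46 halvings to close: 2.46 × 41.18 ≈ 101 years.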